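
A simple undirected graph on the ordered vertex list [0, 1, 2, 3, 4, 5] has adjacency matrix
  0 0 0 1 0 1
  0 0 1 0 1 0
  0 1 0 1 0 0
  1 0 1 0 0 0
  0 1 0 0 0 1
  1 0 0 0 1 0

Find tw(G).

A width-2 tree decomposition is:
Bags: B1 = {0, 3, 5}  B2 = {3, 4, 5}  B3 = {1, 3, 4}  B4 = {1, 2, 3}
Tree: B1–B2, B2–B3, B3–B4
The largest bag has 3 vertices, giving width 2; this decomposition certifies tw(G) ≤ 2. For the lower bound, G contains the cycle 3–0–5–4–1–2–3, so G is not a forest; only forests have treewidth ≤ 1, hence tw(G) ≥ 2. Combining the bounds, tw(G) = 2.

2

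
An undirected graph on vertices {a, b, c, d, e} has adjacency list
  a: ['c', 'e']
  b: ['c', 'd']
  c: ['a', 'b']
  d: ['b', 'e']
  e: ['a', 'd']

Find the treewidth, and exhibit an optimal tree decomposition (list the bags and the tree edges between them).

Every bag has size at most 3, so the width is 3 − 1 = 2 and tw(G) ≤ 2. The edges b–d–e–a–c–b form a cycle, so G is not a tree and its treewidth is at least 2. Therefore the treewidth is 2.

Treewidth 2.
One optimal decomposition is:
Bags: B1 = {b, d, e}  B2 = {a, b, e}  B3 = {a, b, c}
Tree: B1–B2, B2–B3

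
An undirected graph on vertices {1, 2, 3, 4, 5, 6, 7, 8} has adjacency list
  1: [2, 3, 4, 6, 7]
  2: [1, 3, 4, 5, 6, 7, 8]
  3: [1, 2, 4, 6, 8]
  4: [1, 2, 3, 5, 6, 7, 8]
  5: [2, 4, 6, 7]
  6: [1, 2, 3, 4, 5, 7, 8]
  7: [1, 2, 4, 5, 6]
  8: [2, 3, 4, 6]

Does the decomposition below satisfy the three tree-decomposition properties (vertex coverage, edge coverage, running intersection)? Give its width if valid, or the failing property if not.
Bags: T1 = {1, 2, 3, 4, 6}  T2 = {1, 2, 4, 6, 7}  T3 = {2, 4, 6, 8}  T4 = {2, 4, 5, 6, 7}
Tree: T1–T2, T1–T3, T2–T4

No — edge (3,8) lies in no bag.

A tree decomposition must satisfy three properties: every vertex lies in some bag; for every edge, both endpoints lie together in some bag; and for every vertex, the bags containing it form a connected subtree. Here edge (3,8) lies in no bag, so the decomposition is invalid.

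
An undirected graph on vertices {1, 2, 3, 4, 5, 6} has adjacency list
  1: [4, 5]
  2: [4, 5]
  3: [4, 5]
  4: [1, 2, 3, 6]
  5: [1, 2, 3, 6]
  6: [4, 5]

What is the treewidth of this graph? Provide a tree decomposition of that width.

Each bag holds 3 vertices, so the decomposition has width 2, which upper-bounds the treewidth. For the lower bound, G contains the cycle 1–5–6–4–1, so G is not a forest; only forests have treewidth ≤ 1, hence tw(G) ≥ 2. Combining the bounds, tw(G) = 2.

Treewidth 2.
One optimal decomposition is:
Bags: B1 = {1, 4, 5}  B2 = {4, 5, 6}  B3 = {3, 4, 5}  B4 = {2, 4, 5}
Tree: B1–B2, B2–B3, B3–B4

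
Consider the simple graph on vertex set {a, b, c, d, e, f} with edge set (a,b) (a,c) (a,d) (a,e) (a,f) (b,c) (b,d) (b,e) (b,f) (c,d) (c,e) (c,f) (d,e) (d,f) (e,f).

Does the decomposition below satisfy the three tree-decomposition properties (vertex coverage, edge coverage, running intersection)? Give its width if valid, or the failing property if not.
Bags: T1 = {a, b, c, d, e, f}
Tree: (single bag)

Yes; width 5.

Checking the three conditions: (i) the bags cover all of {a, b, c, d, e, f}; (ii) for each edge, some bag contains both endpoints; (iii) the bags containing any fixed vertex form a subtree. All hold, so the decomposition is valid with width 6 − 1 = 5.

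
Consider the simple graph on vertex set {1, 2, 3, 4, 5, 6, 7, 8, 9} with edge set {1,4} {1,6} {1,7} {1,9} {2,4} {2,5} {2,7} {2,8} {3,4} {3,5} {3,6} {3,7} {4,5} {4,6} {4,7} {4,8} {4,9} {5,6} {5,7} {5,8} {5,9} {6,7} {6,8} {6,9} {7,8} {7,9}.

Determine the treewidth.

4

A width-4 tree decomposition is:
Bags: B1 = {3, 4, 5, 6, 7}  B2 = {4, 5, 6, 7, 9}  B3 = {4, 5, 6, 7, 8}  B4 = {2, 4, 5, 7, 8}  B5 = {1, 4, 6, 7, 9}
Tree: B1–B2, B2–B3, B3–B4, B2–B5
Each bag holds 5 vertices, so the decomposition has width 4, which upper-bounds the treewidth. Conversely, {1, 4, 6, 7, 9} is a clique of size 5, and the vertices of any clique must share a bag in every tree decomposition; so some bag has ≥ 5 vertices and tw(G) ≥ 4. Hence tw(G) = 4 exactly.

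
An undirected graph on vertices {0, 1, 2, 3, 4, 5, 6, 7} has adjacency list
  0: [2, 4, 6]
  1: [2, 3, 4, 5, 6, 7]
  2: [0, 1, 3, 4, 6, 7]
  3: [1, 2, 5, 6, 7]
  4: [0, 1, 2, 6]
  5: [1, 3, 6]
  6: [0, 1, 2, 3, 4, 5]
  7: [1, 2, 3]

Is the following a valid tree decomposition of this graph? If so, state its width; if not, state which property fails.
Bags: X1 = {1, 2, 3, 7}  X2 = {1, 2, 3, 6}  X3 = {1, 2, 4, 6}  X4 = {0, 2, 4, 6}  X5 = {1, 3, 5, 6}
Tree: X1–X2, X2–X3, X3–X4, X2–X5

Checking the three conditions: (i) the bags cover all of {0, 1, 2, 3, 4, 5, 6, 7}; (ii) for each edge, some bag contains both endpoints; (iii) the bags containing any fixed vertex form a subtree. All hold, so the decomposition is valid with width 4 − 1 = 3.

Yes; width 3.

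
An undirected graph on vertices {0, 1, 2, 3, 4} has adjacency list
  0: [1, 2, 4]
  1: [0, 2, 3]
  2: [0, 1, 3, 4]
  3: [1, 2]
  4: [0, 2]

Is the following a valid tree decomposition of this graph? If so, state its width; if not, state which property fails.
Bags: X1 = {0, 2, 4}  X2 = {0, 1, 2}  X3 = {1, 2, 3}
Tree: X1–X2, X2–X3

Yes; width 2.

Every vertex of G appears in some bag (union = {0, 1, 2, 3, 4}); every edge is covered by a bag; and for each vertex v the set of bags containing v is connected in the bag tree. The decomposition is therefore valid. The largest bag has 3 vertices, so the width is 2.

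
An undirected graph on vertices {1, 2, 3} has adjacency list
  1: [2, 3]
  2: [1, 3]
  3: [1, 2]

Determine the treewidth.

A width-2 tree decomposition is:
Bags: B1 = {1, 2, 3}
Tree: (single bag)
A single bag containing all 3 vertices is trivially a valid decomposition of width 2. On the other hand G contains the 3-clique {1, 2, 3}. A clique must lie in a single bag of any decomposition, so no decomposition can have width below 2. Hence tw(G) = 2 exactly.

2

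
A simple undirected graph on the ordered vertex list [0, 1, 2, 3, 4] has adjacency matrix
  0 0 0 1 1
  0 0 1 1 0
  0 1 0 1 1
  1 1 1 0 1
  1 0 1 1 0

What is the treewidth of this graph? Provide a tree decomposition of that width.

Treewidth 2.
One such decomposition:
Bags: B1 = {0, 3, 4}  B2 = {2, 3, 4}  B3 = {1, 2, 3}
Tree: B1–B2, B2–B3

The largest bag has 3 vertices, giving width 2; this decomposition certifies tw(G) ≤ 2. Conversely, {0, 3, 4} is a clique of size 3, and the vertices of any clique must share a bag in every tree decomposition; so some bag has ≥ 3 vertices and tw(G) ≥ 2. The upper and lower bounds meet at 2, so that is the treewidth.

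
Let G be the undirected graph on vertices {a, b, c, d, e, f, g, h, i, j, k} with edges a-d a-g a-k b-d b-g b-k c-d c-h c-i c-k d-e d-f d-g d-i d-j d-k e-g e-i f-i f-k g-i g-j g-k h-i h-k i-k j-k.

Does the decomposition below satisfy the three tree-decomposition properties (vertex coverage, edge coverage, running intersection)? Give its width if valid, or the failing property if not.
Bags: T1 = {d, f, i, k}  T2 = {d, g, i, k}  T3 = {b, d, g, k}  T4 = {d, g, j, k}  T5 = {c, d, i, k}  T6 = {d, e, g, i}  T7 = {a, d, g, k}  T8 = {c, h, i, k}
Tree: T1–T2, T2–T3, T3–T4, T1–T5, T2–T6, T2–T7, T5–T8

Yes; width 3.

Vertex coverage: the bags together contain {a, b, c, d, e, f, g, h, i, j, k}, the full vertex set. Edge coverage: each edge of G has both endpoints in at least one bag. Running intersection: for every vertex, the bags containing it form a connected subtree. All three properties hold, so this is a valid tree decomposition of width max|bag| − 1 = 3, and hence tw(G) ≤ 3.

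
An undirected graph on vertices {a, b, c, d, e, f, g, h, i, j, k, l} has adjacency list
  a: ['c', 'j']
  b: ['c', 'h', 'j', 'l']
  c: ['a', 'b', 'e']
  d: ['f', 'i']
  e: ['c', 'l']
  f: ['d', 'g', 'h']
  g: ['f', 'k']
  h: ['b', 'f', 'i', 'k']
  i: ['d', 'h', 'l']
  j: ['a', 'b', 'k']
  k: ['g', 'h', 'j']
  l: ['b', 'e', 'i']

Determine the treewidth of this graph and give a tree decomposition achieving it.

Every bag has size at most 4, so the width is 4 − 1 = 3 and tw(G) ≤ 3. For the lower bound: the 4 vertex sets {d,f,g}, {k}, {h}, {b,i,j,l} are disjoint, each induces a connected subgraph, and every pair is joined by at least one edge of G. Contracting each set to a single vertex therefore yields K_{4} as a minor, and since treewidth is minor-monotone, tw(G) ≥ tw(K_{4}) = 3. Therefore the treewidth is 3.

Treewidth 3.
Bags: B1 = {d, f, g, k}  B2 = {d, f, h, k}  B3 = {d, h, i, k}  B4 = {h, i, j, k}  B5 = {b, h, i, j}  B6 = {b, i, j, l}  B7 = {a, b, j, l}  B8 = {a, b, c, l}  B9 = {a, c, e, l}
Tree: B1–B2, B2–B3, B3–B4, B4–B5, B5–B6, B6–B7, B7–B8, B8–B9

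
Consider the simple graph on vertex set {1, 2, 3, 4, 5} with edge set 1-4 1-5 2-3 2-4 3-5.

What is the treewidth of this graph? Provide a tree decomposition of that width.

Treewidth 2.
One such decomposition:
Bags: B1 = {1, 2, 4}  B2 = {1, 2, 5}  B3 = {2, 3, 5}
Tree: B1–B2, B2–B3

The largest bag has 3 vertices, giving width 2; this decomposition certifies tw(G) ≤ 2. The edges 2–4–1–5–3–2 form a cycle, so G is not a tree and its treewidth is at least 2. Combining the bounds, tw(G) = 2.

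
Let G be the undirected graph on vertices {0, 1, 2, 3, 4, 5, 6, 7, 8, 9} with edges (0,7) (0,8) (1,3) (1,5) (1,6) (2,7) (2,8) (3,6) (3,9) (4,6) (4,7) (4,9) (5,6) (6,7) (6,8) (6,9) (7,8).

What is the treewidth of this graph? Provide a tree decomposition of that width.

Treewidth 2.
Bags: B1 = {6, 7, 8}  B2 = {4, 6, 7}  B3 = {4, 6, 9}  B4 = {3, 6, 9}  B5 = {0, 7, 8}  B6 = {2, 7, 8}  B7 = {1, 3, 6}  B8 = {1, 5, 6}
Tree: B1–B2, B2–B3, B3–B4, B1–B5, B5–B6, B4–B7, B7–B8

Every bag has size at most 3, so the width is 3 − 1 = 2 and tw(G) ≤ 2. Conversely, {0, 7, 8} is a clique of size 3, and the vertices of any clique must share a bag in every tree decomposition; so some bag has ≥ 3 vertices and tw(G) ≥ 2. Hence tw(G) = 2 exactly.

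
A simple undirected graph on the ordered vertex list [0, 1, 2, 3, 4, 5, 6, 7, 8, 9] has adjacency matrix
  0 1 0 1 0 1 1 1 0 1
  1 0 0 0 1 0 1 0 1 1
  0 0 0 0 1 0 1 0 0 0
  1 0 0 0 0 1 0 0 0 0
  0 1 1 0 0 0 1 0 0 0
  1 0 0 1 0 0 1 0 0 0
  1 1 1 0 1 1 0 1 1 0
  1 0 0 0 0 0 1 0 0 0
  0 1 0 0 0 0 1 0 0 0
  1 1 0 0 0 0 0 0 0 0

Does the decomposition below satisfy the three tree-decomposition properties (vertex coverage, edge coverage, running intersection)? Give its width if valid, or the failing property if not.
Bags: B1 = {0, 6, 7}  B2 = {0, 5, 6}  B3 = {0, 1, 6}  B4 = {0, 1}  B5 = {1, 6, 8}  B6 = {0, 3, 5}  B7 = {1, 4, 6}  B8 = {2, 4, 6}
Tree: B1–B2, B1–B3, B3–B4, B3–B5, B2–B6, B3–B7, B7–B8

No — vertex 9 appears in no bag.

A tree decomposition must satisfy three properties: every vertex lies in some bag; for every edge, both endpoints lie together in some bag; and for every vertex, the bags containing it form a connected subtree. Here vertex 9 appears in no bag, so the decomposition is invalid.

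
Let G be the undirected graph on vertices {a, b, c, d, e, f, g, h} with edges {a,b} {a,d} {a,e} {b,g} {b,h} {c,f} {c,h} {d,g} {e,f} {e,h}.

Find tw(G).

A width-2 tree decomposition is:
Bags: B1 = {a, d, g}  B2 = {a, b, g}  B3 = {a, b, e}  B4 = {b, e, h}  B5 = {e, f, h}  B6 = {c, f, h}
Tree: B1–B2, B2–B3, B3–B4, B4–B5, B5–B6
Every bag has size at most 3, so the width is 3 − 1 = 2 and tw(G) ≤ 2. The edges d–g–b–a–d form a cycle, so G is not a tree and its treewidth is at least 2. Combining the bounds, tw(G) = 2.

2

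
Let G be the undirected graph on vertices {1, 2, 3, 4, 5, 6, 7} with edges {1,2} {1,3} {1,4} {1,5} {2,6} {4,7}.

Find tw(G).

A width-1 tree decomposition is:
Bags: B1 = {1, 4}  B2 = {4, 7}  B3 = {1, 5}  B4 = {1, 2}  B5 = {1, 3}  B6 = {2, 6}
Tree: B1–B2, B1–B3, B1–B4, B1–B5, B4–B6
The largest bag has 2 vertices, giving width 1; this decomposition certifies tw(G) ≤ 1. G has an edge, so its treewidth is at least 1. Combining the bounds, tw(G) = 1.

1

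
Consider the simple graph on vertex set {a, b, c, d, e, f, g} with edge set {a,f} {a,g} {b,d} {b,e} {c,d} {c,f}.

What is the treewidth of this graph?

1

A width-1 tree decomposition is:
Bags: B1 = {b, e}  B2 = {b, d}  B3 = {c, d}  B4 = {c, f}  B5 = {a, f}  B6 = {a, g}
Tree: B1–B2, B2–B3, B3–B4, B4–B5, B5–B6
The largest bag has 2 vertices, giving width 1; this decomposition certifies tw(G) ≤ 1. G has an edge, so its treewidth is at least 1. Combining the bounds, tw(G) = 1.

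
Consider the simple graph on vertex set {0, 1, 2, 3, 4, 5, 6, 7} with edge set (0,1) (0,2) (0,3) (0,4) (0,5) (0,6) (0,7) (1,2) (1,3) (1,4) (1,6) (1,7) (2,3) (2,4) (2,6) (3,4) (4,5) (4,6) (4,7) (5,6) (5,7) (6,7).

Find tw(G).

A width-4 tree decomposition is:
Bags: B1 = {0, 1, 2, 4, 6}  B2 = {0, 1, 2, 3, 4}  B3 = {0, 1, 4, 6, 7}  B4 = {0, 4, 5, 6, 7}
Tree: B1–B2, B1–B3, B3–B4
The largest bag has 5 vertices, giving width 4; this decomposition certifies tw(G) ≤ 4. For the lower bound, the 5 vertices {0, 1, 2, 3, 4} are pairwise adjacent, and any tree decomposition puts a clique entirely inside one bag — forcing width ≥ 4. Hence tw(G) = 4 exactly.

4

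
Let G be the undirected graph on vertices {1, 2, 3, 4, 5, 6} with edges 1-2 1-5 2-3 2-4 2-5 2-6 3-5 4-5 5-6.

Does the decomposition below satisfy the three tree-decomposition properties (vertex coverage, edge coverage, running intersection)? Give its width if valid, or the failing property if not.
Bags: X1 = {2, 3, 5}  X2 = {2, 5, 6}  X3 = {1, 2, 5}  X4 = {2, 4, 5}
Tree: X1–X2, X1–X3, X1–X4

Vertex coverage: the bags together contain {1, 2, 3, 4, 5, 6}, the full vertex set. Edge coverage: each edge of G has both endpoints in at least one bag. Running intersection: for every vertex, the bags containing it form a connected subtree. All three properties hold, so this is a valid tree decomposition of width max|bag| − 1 = 2, and hence tw(G) ≤ 2.

Yes; width 2.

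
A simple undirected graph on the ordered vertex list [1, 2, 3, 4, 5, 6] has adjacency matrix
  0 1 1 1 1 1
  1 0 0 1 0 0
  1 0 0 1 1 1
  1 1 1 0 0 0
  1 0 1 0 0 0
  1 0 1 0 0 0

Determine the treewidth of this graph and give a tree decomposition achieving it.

Each bag holds 3 vertices, so the decomposition has width 2, which upper-bounds the treewidth. For the lower bound, the 3 vertices {1, 2, 4} are pairwise adjacent, and any tree decomposition puts a clique entirely inside one bag — forcing width ≥ 2. Combining the bounds, tw(G) = 2.

Treewidth 2.
One such decomposition:
Bags: B1 = {1, 3, 6}  B2 = {1, 3, 4}  B3 = {1, 2, 4}  B4 = {1, 3, 5}
Tree: B1–B2, B2–B3, B1–B4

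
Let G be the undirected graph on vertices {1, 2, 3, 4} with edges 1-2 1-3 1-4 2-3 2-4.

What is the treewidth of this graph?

A width-2 tree decomposition is:
Bags: B1 = {1, 2, 4}  B2 = {1, 2, 3}
Tree: B1–B2
Every bag has size at most 3, so the width is 3 − 1 = 2 and tw(G) ≤ 2. For the lower bound, the 3 vertices {1, 2, 3} are pairwise adjacent, and any tree decomposition puts a clique entirely inside one bag — forcing width ≥ 2. Therefore the treewidth is 2.

2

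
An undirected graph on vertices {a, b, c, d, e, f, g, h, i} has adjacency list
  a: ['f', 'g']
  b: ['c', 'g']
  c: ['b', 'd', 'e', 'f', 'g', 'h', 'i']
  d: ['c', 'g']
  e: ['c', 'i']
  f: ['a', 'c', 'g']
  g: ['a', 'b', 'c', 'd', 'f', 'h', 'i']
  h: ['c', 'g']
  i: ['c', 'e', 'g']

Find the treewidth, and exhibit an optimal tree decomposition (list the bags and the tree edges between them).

Treewidth 2.
One optimal decomposition is:
Bags: B1 = {c, d, g}  B2 = {b, c, g}  B3 = {c, g, i}  B4 = {c, f, g}  B5 = {a, f, g}  B6 = {c, g, h}  B7 = {c, e, i}
Tree: B1–B2, B1–B3, B1–B4, B4–B5, B4–B6, B3–B7

Each bag holds 3 vertices, so the decomposition has width 2, which upper-bounds the treewidth. Conversely, {c, d, g} is a clique of size 3, and the vertices of any clique must share a bag in every tree decomposition; so some bag has ≥ 3 vertices and tw(G) ≥ 2. The upper and lower bounds meet at 2, so that is the treewidth.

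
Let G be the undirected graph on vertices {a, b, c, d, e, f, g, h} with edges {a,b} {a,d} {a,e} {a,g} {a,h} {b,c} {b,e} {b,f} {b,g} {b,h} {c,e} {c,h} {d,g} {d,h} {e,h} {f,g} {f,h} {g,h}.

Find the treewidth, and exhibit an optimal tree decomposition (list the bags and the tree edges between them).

Treewidth 3.
Bags: B1 = {a, b, e, h}  B2 = {a, b, g, h}  B3 = {b, c, e, h}  B4 = {a, d, g, h}  B5 = {b, f, g, h}
Tree: B1–B2, B1–B3, B2–B4, B2–B5

Every bag has size at most 4, so the width is 4 − 1 = 3 and tw(G) ≤ 3. Conversely, {a, d, g, h} is a clique of size 4, and the vertices of any clique must share a bag in every tree decomposition; so some bag has ≥ 4 vertices and tw(G) ≥ 3. The upper and lower bounds meet at 3, so that is the treewidth.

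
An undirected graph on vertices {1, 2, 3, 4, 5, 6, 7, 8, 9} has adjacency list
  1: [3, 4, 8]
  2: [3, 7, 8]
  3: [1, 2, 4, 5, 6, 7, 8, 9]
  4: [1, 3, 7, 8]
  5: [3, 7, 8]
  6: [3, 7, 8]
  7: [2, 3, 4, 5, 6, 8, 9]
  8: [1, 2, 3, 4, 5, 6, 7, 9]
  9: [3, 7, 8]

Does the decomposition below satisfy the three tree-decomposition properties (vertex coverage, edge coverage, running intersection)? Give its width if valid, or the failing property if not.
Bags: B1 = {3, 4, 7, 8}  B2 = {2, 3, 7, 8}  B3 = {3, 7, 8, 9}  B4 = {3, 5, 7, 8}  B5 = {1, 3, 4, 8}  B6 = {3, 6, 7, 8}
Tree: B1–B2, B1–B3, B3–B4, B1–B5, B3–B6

Yes; width 3.

Every vertex of G appears in some bag (union = {1, 2, 3, 4, 5, 6, 7, 8, 9}); every edge is covered by a bag; and for each vertex v the set of bags containing v is connected in the bag tree. The decomposition is therefore valid. The largest bag has 4 vertices, so the width is 3.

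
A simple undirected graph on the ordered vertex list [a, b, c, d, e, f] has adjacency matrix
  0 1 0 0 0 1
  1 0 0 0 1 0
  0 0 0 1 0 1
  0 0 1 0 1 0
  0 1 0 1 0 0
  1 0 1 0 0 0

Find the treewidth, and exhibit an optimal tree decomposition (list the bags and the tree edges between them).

The largest bag has 3 vertices, giving width 2; this decomposition certifies tw(G) ≤ 2. For the lower bound, G contains the cycle f–a–b–e–d–c–f, so G is not a forest; only forests have treewidth ≤ 1, hence tw(G) ≥ 2. Combining the bounds, tw(G) = 2.

Treewidth 2.
Bags: B1 = {a, b, f}  B2 = {b, e, f}  B3 = {d, e, f}  B4 = {c, d, f}
Tree: B1–B2, B2–B3, B3–B4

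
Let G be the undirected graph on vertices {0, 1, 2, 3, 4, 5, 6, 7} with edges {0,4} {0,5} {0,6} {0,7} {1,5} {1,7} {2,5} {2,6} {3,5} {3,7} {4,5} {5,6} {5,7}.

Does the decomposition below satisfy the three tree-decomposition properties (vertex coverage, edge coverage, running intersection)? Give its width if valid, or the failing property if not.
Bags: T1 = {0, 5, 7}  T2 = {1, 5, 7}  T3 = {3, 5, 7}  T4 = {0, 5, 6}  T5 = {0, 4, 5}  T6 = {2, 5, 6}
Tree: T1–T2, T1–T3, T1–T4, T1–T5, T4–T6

Yes; width 2.

Checking the three conditions: (i) the bags cover all of {0, 1, 2, 3, 4, 5, 6, 7}; (ii) for each edge, some bag contains both endpoints; (iii) the bags containing any fixed vertex form a subtree. All hold, so the decomposition is valid with width 3 − 1 = 2.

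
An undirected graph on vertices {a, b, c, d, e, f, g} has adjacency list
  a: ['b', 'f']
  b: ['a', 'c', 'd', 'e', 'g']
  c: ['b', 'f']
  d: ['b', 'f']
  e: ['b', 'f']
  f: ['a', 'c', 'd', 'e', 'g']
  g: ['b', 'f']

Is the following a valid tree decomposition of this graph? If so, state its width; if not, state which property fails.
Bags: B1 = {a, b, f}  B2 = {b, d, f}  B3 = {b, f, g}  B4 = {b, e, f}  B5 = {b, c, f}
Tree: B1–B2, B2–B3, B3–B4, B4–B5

Yes; width 2.

Vertex coverage: the bags together contain {a, b, c, d, e, f, g}, the full vertex set. Edge coverage: each edge of G has both endpoints in at least one bag. Running intersection: for every vertex, the bags containing it form a connected subtree. All three properties hold, so this is a valid tree decomposition of width max|bag| − 1 = 2, and hence tw(G) ≤ 2.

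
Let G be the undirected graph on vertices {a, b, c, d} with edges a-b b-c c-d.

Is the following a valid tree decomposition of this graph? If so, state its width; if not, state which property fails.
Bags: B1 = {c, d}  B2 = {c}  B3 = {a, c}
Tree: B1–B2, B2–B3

A tree decomposition must satisfy three properties: every vertex lies in some bag; for every edge, both endpoints lie together in some bag; and for every vertex, the bags containing it form a connected subtree. Here vertex b appears in no bag, so the decomposition is invalid.

No — vertex b appears in no bag.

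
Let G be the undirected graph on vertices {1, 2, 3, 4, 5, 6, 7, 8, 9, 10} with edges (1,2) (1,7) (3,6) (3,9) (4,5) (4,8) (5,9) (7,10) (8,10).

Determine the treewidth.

1

A width-1 tree decomposition is:
Bags: B1 = {1, 2}  B2 = {1, 7}  B3 = {7, 10}  B4 = {8, 10}  B5 = {4, 8}  B6 = {4, 5}  B7 = {5, 9}  B8 = {3, 9}  B9 = {3, 6}
Tree: B1–B2, B2–B3, B3–B4, B4–B5, B5–B6, B6–B7, B7–B8, B8–B9
Every bag has size at most 2, so the width is 2 − 1 = 1 and tw(G) ≤ 1. Any graph with an edge has treewidth ≥ 1, and G has the edge 2–1. Hence tw(G) = 1 exactly.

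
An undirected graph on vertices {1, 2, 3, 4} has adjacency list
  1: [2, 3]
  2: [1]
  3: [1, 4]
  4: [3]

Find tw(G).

A width-1 tree decomposition is:
Bags: B1 = {1, 2}  B2 = {1, 3}  B3 = {3, 4}
Tree: B1–B2, B2–B3
Every bag has size at most 2, so the width is 2 − 1 = 1 and tw(G) ≤ 1. Any graph with an edge has treewidth ≥ 1, and G has the edge 2–1. The upper and lower bounds meet at 1, so that is the treewidth.

1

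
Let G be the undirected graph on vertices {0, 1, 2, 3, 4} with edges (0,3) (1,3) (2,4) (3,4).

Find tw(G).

1

A width-1 tree decomposition is:
Bags: B1 = {3, 4}  B2 = {1, 3}  B3 = {2, 4}  B4 = {0, 3}
Tree: B1–B2, B1–B3, B2–B4
Each bag holds 2 vertices, so the decomposition has width 1, which upper-bounds the treewidth. Any graph with an edge has treewidth ≥ 1, and G has the edge 4–3. Hence tw(G) = 1 exactly.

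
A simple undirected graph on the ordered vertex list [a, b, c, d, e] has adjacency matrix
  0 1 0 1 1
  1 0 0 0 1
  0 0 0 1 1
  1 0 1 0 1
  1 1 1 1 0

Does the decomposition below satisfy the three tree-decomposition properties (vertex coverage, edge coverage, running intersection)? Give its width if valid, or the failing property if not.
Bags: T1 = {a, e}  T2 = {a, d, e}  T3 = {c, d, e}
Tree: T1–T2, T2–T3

A tree decomposition must satisfy three properties: every vertex lies in some bag; for every edge, both endpoints lie together in some bag; and for every vertex, the bags containing it form a connected subtree. Here vertex b appears in no bag, so the decomposition is invalid.

No — vertex b appears in no bag.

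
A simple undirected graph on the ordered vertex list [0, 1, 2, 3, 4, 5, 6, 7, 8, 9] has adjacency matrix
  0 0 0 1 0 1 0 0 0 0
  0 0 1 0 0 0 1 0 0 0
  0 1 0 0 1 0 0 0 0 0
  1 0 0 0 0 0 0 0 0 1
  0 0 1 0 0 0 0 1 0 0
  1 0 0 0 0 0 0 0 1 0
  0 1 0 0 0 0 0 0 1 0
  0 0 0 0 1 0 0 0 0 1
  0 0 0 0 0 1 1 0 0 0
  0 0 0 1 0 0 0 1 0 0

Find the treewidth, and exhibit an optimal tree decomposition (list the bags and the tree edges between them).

Each bag holds 3 vertices, so the decomposition has width 2, which upper-bounds the treewidth. The edges 0–5–8–6–1–2–4–7–9–3–0 form a cycle, so G is not a tree and its treewidth is at least 2. Therefore the treewidth is 2.

Treewidth 2.
Bags: B1 = {0, 5, 8}  B2 = {0, 6, 8}  B3 = {0, 1, 6}  B4 = {0, 1, 2}  B5 = {0, 2, 4}  B6 = {0, 4, 7}  B7 = {0, 7, 9}  B8 = {0, 3, 9}
Tree: B1–B2, B2–B3, B3–B4, B4–B5, B5–B6, B6–B7, B7–B8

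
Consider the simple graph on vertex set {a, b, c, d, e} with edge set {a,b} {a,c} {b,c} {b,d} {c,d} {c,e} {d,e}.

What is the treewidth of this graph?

A width-2 tree decomposition is:
Bags: B1 = {b, c, d}  B2 = {a, b, c}  B3 = {c, d, e}
Tree: B1–B2, B1–B3
Each bag holds 3 vertices, so the decomposition has width 2, which upper-bounds the treewidth. Conversely, {c, d, e} is a clique of size 3, and the vertices of any clique must share a bag in every tree decomposition; so some bag has ≥ 3 vertices and tw(G) ≥ 2. The upper and lower bounds meet at 2, so that is the treewidth.

2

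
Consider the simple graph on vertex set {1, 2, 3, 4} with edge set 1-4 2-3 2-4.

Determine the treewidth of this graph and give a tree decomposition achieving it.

Treewidth 1.
One optimal decomposition is:
Bags: B1 = {2, 3}  B2 = {2, 4}  B3 = {1, 4}
Tree: B1–B2, B2–B3

Every bag has size at most 2, so the width is 2 − 1 = 1 and tw(G) ≤ 1. G has an edge, so its treewidth is at least 1. Hence tw(G) = 1 exactly.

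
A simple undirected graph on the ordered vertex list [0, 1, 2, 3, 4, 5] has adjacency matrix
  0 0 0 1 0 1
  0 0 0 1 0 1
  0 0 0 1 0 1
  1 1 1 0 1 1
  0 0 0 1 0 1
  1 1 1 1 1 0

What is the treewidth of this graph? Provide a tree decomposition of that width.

The largest bag has 3 vertices, giving width 2; this decomposition certifies tw(G) ≤ 2. For the lower bound, the 3 vertices {0, 3, 5} are pairwise adjacent, and any tree decomposition puts a clique entirely inside one bag — forcing width ≥ 2. Combining the bounds, tw(G) = 2.

Treewidth 2.
One such decomposition:
Bags: B1 = {0, 3, 5}  B2 = {1, 3, 5}  B3 = {3, 4, 5}  B4 = {2, 3, 5}
Tree: B1–B2, B1–B3, B2–B4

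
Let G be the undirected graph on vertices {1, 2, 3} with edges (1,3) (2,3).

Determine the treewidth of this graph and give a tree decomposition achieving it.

The largest bag has 2 vertices, giving width 1; this decomposition certifies tw(G) ≤ 1. Any graph with an edge has treewidth ≥ 1, and G has the edge 3–2. Hence tw(G) = 1 exactly.

Treewidth 1.
One optimal decomposition is:
Bags: B1 = {2, 3}  B2 = {1, 3}
Tree: B1–B2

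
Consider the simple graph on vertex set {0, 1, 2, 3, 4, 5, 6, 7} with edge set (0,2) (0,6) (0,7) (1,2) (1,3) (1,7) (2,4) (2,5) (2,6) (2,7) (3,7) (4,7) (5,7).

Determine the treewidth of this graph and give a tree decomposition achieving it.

Every bag has size at most 3, so the width is 3 − 1 = 2 and tw(G) ≤ 2. On the other hand G contains the 3-clique {0, 2, 6}. A clique must lie in a single bag of any decomposition, so no decomposition can have width below 2. Therefore the treewidth is 2.

Treewidth 2.
One such decomposition:
Bags: B1 = {0, 2, 7}  B2 = {0, 2, 6}  B3 = {2, 5, 7}  B4 = {1, 2, 7}  B5 = {2, 4, 7}  B6 = {1, 3, 7}
Tree: B1–B2, B1–B3, B1–B4, B4–B5, B4–B6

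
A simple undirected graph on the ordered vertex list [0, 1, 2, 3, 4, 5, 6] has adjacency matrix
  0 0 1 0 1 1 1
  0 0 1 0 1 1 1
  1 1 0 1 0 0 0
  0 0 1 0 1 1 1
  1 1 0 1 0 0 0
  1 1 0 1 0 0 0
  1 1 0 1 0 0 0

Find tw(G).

A width-3 tree decomposition is:
Bags: B1 = {0, 1, 3, 4}  B2 = {0, 1, 3, 6}  B3 = {0, 1, 3, 5}  B4 = {0, 1, 2, 3}
Tree: B1–B2, B2–B3, B3–B4
Every bag has size at most 4, so the width is 4 − 1 = 3 and tw(G) ≤ 3. For the lower bound: the 4 vertex sets {3,4}, {1,6}, {0}, {5} are disjoint, each induces a connected subgraph, and every pair is joined by at least one edge of G. Contracting each set to a single vertex therefore yields K_{4} as a minor, and since treewidth is minor-monotone, tw(G) ≥ tw(K_{4}) = 3. The upper and lower bounds meet at 3, so that is the treewidth.

3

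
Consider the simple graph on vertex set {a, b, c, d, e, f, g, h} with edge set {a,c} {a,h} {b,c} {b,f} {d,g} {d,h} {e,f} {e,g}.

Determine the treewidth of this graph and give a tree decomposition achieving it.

Treewidth 2.
Bags: B1 = {e, f, g}  B2 = {d, f, g}  B3 = {d, f, h}  B4 = {a, f, h}  B5 = {a, c, f}  B6 = {b, c, f}
Tree: B1–B2, B2–B3, B3–B4, B4–B5, B5–B6

The largest bag has 3 vertices, giving width 2; this decomposition certifies tw(G) ≤ 2. For the lower bound, G contains the cycle f–e–g–d–h–a–c–b–f, so G is not a forest; only forests have treewidth ≤ 1, hence tw(G) ≥ 2. The upper and lower bounds meet at 2, so that is the treewidth.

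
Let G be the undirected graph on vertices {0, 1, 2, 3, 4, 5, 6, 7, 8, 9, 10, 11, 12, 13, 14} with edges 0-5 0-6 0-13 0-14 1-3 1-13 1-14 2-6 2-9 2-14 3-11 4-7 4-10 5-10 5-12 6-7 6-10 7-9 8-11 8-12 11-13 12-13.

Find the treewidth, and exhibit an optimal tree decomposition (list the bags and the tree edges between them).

Every bag has size at most 4, so the width is 4 − 1 = 3 and tw(G) ≤ 3. For the lower bound: the 4 vertex sets {3,8,11}, {1}, {13}, {0,5,12,14} are disjoint, each induces a connected subgraph, and every pair is joined by at least one edge of G. Contracting each set to a single vertex therefore yields K_{4} as a minor, and since treewidth is minor-monotone, tw(G) ≥ tw(K_{4}) = 3. The upper and lower bounds meet at 3, so that is the treewidth.

Treewidth 3.
One such decomposition:
Bags: B1 = {1, 3, 8, 11}  B2 = {1, 8, 11, 13}  B3 = {1, 8, 12, 13}  B4 = {1, 12, 13, 14}  B5 = {0, 12, 13, 14}  B6 = {0, 5, 12, 14}  B7 = {0, 2, 5, 14}  B8 = {0, 2, 5, 6}  B9 = {2, 5, 6, 10}  B10 = {2, 6, 9, 10}  B11 = {6, 7, 9, 10}  B12 = {4, 7, 9, 10}
Tree: B1–B2, B2–B3, B3–B4, B4–B5, B5–B6, B6–B7, B7–B8, B8–B9, B9–B10, B10–B11, B11–B12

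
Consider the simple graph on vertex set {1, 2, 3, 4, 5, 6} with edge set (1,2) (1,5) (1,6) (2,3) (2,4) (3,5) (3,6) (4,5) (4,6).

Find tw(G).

A width-3 tree decomposition is:
Bags: B1 = {1, 3, 4, 6}  B2 = {1, 3, 4, 5}  B3 = {1, 2, 3, 4}
Tree: B1–B2, B2–B3
Each bag holds 4 vertices, so the decomposition has width 3, which upper-bounds the treewidth. For the lower bound: the 4 vertex sets {1,6}, {3,5}, {4}, {2} are disjoint, each induces a connected subgraph, and every pair is joined by at least one edge of G. Contracting each set to a single vertex therefore yields K_{4} as a minor, and since treewidth is minor-monotone, tw(G) ≥ tw(K_{4}) = 3. Therefore the treewidth is 3.

3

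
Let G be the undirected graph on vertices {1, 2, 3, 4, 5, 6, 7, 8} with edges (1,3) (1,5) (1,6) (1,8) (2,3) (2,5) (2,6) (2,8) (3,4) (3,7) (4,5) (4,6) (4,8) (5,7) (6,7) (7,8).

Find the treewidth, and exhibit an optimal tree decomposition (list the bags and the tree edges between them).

Treewidth 4.
Bags: B1 = {1, 2, 4, 7, 8}  B2 = {1, 2, 4, 5, 7}  B3 = {1, 2, 3, 4, 7}  B4 = {1, 2, 4, 6, 7}
Tree: B1–B2, B2–B3, B3–B4

The largest bag has 5 vertices, giving width 4; this decomposition certifies tw(G) ≤ 4. For the lower bound: the 5 vertex sets {1,8}, {2,5}, {3,7}, {4}, {6} are disjoint, each induces a connected subgraph, and every pair is joined by at least one edge of G. Contracting each set to a single vertex therefore yields K_{5} as a minor, and since treewidth is minor-monotone, tw(G) ≥ tw(K_{5}) = 4. Combining the bounds, tw(G) = 4.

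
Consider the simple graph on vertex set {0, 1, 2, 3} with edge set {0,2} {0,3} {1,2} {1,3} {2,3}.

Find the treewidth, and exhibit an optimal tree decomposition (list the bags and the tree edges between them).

Treewidth 2.
Bags: B1 = {0, 2, 3}  B2 = {1, 2, 3}
Tree: B1–B2

Each bag holds 3 vertices, so the decomposition has width 2, which upper-bounds the treewidth. On the other hand G contains the 3-clique {0, 2, 3}. A clique must lie in a single bag of any decomposition, so no decomposition can have width below 2. Therefore the treewidth is 2.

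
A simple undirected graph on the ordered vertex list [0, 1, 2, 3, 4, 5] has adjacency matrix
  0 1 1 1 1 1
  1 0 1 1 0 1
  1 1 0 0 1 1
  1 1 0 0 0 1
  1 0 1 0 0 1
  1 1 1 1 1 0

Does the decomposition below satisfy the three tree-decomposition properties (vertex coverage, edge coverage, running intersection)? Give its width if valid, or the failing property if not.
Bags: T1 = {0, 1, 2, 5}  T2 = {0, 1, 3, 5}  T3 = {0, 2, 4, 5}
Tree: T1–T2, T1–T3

Yes; width 3.

Vertex coverage: the bags together contain {0, 1, 2, 3, 4, 5}, the full vertex set. Edge coverage: each edge of G has both endpoints in at least one bag. Running intersection: for every vertex, the bags containing it form a connected subtree. All three properties hold, so this is a valid tree decomposition of width max|bag| − 1 = 3, and hence tw(G) ≤ 3.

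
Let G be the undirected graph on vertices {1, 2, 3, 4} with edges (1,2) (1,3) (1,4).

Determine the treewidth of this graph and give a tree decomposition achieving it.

Treewidth 1.
One such decomposition:
Bags: B1 = {1, 2}  B2 = {1, 3}  B3 = {1, 4}
Tree: B1–B2, B2–B3

Every bag has size at most 2, so the width is 2 − 1 = 1 and tw(G) ≤ 1. Any graph with an edge has treewidth ≥ 1, and G has the edge 1–2. Combining the bounds, tw(G) = 1.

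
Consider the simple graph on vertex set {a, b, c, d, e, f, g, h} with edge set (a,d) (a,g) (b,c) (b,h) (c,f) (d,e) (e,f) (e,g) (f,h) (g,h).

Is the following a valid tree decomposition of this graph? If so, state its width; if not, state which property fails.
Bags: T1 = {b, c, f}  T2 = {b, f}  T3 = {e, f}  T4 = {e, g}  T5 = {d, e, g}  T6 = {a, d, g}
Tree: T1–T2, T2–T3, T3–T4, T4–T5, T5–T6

A tree decomposition must satisfy three properties: every vertex lies in some bag; for every edge, both endpoints lie together in some bag; and for every vertex, the bags containing it form a connected subtree. Here vertex h appears in no bag, so the decomposition is invalid.

No — vertex h appears in no bag.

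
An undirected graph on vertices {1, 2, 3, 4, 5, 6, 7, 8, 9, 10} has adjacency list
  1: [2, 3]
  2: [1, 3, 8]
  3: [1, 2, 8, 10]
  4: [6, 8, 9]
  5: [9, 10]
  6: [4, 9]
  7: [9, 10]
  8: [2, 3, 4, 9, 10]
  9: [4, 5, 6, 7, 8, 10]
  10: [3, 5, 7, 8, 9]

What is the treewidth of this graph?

2

A width-2 tree decomposition is:
Bags: B1 = {4, 8, 9}  B2 = {8, 9, 10}  B3 = {3, 8, 10}  B4 = {2, 3, 8}  B5 = {4, 6, 9}  B6 = {1, 2, 3}  B7 = {7, 9, 10}  B8 = {5, 9, 10}
Tree: B1–B2, B2–B3, B3–B4, B1–B5, B4–B6, B2–B7, B7–B8
The largest bag has 3 vertices, giving width 2; this decomposition certifies tw(G) ≤ 2. Conversely, {1, 2, 3} is a clique of size 3, and the vertices of any clique must share a bag in every tree decomposition; so some bag has ≥ 3 vertices and tw(G) ≥ 2. Therefore the treewidth is 2.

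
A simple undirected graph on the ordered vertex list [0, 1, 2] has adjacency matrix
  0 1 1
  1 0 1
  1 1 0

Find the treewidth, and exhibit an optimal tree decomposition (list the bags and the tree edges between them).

Treewidth 2.
Bags: B1 = {0, 1, 2}
Tree: (single bag)

A single bag containing all 3 vertices is trivially a valid decomposition of width 2. On the other hand G contains the 3-clique {0, 1, 2}. A clique must lie in a single bag of any decomposition, so no decomposition can have width below 2. The upper and lower bounds meet at 2, so that is the treewidth.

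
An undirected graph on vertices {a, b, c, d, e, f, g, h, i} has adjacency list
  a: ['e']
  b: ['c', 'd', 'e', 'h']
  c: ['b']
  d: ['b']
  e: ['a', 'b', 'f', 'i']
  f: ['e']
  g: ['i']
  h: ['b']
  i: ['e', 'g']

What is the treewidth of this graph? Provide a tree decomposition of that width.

Each bag holds 2 vertices, so the decomposition has width 1, which upper-bounds the treewidth. Any graph with an edge has treewidth ≥ 1, and G has the edge e–i. Hence tw(G) = 1 exactly.

Treewidth 1.
One optimal decomposition is:
Bags: B1 = {e, i}  B2 = {e, f}  B3 = {b, e}  B4 = {b, h}  B5 = {b, c}  B6 = {g, i}  B7 = {a, e}  B8 = {b, d}
Tree: B1–B2, B1–B3, B3–B4, B3–B5, B1–B6, B1–B7, B4–B8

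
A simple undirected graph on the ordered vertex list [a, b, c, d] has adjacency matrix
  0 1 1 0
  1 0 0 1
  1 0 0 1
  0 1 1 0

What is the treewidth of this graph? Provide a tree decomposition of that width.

Every bag has size at most 3, so the width is 3 − 1 = 2 and tw(G) ≤ 2. For the lower bound, G contains the cycle c–a–b–d–c, so G is not a forest; only forests have treewidth ≤ 1, hence tw(G) ≥ 2. Hence tw(G) = 2 exactly.

Treewidth 2.
Bags: B1 = {a, b, c}  B2 = {b, c, d}
Tree: B1–B2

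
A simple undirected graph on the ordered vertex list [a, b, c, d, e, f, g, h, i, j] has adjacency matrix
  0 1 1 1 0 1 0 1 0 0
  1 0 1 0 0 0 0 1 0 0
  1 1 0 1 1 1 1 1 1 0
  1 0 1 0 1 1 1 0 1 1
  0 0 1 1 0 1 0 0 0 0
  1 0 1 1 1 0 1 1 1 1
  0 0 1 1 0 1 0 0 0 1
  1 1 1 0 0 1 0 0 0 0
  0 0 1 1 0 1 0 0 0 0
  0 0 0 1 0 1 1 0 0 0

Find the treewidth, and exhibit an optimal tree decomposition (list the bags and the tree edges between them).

Every bag has size at most 4, so the width is 4 − 1 = 3 and tw(G) ≤ 3. For the lower bound, the 4 vertices {d, f, g, j} are pairwise adjacent, and any tree decomposition puts a clique entirely inside one bag — forcing width ≥ 3. Therefore the treewidth is 3.

Treewidth 3.
One such decomposition:
Bags: B1 = {a, c, d, f}  B2 = {c, d, f, i}  B3 = {c, d, f, g}  B4 = {d, f, g, j}  B5 = {a, c, f, h}  B6 = {a, b, c, h}  B7 = {c, d, e, f}
Tree: B1–B2, B1–B3, B3–B4, B1–B5, B5–B6, B2–B7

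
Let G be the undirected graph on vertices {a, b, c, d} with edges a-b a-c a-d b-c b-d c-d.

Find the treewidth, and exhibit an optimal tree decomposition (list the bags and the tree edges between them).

A single bag containing all 4 vertices is trivially a valid decomposition of width 3. Conversely, {a, b, c, d} is a clique of size 4, and the vertices of any clique must share a bag in every tree decomposition; so some bag has ≥ 4 vertices and tw(G) ≥ 3. The upper and lower bounds meet at 3, so that is the treewidth.

Treewidth 3.
Bags: B1 = {a, b, c, d}
Tree: (single bag)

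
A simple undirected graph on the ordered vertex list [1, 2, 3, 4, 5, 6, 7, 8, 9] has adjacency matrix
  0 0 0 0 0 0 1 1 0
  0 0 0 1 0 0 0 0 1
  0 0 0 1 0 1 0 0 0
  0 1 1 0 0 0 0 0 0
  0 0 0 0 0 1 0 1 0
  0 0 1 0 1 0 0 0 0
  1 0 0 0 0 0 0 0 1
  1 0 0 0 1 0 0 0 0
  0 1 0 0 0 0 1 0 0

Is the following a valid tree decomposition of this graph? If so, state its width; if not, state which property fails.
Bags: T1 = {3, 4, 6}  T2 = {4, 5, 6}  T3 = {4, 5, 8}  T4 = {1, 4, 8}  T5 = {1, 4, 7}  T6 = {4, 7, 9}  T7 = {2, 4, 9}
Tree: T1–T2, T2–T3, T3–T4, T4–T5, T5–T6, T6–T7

Vertex coverage: the bags together contain {1, 2, 3, 4, 5, 6, 7, 8, 9}, the full vertex set. Edge coverage: each edge of G has both endpoints in at least one bag. Running intersection: for every vertex, the bags containing it form a connected subtree. All three properties hold, so this is a valid tree decomposition of width max|bag| − 1 = 2, and hence tw(G) ≤ 2.

Yes; width 2.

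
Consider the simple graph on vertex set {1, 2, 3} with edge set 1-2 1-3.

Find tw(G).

1

A width-1 tree decomposition is:
Bags: B1 = {1, 3}  B2 = {1, 2}
Tree: B1–B2
Each bag holds 2 vertices, so the decomposition has width 1, which upper-bounds the treewidth. G has an edge, so its treewidth is at least 1. Hence tw(G) = 1 exactly.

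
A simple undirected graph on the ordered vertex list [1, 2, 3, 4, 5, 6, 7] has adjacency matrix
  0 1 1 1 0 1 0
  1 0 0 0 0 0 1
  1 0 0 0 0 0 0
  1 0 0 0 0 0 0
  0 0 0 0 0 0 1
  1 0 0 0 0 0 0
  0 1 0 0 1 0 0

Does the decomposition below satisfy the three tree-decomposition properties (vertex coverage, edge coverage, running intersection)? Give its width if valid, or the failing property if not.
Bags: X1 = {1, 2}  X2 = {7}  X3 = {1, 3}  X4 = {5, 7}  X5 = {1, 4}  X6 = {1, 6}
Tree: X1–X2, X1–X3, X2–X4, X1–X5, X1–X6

A tree decomposition must satisfy three properties: every vertex lies in some bag; for every edge, both endpoints lie together in some bag; and for every vertex, the bags containing it form a connected subtree. Here edge (2,7) lies in no bag, so the decomposition is invalid.

No — edge (2,7) lies in no bag.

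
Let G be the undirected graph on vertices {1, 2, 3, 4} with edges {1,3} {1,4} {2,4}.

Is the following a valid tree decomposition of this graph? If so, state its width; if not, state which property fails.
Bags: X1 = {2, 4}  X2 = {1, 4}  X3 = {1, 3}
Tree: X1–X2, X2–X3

Yes; width 1.

Every vertex of G appears in some bag (union = {1, 2, 3, 4}); every edge is covered by a bag; and for each vertex v the set of bags containing v is connected in the bag tree. The decomposition is therefore valid. The largest bag has 2 vertices, so the width is 1.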